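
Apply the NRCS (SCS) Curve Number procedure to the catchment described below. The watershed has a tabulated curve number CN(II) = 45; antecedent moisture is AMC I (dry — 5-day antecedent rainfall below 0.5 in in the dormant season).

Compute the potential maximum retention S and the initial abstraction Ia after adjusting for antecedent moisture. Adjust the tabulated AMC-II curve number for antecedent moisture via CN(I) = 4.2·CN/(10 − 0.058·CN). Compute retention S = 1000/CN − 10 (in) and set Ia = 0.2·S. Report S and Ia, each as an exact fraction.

CN(I) from CN(II)=45: (4.2·45)/(10 − 0.058·45) = 18900/739 ≈ 25.575
S = 1000/(18900/739) − 10 = 5500/189 in ≈ 29.101 in
Initial abstraction Ia = S/5 = (5500/189)/5 = 1100/189 ≈ 5.820 in

S = 5500/189 in ≈ 29.101 in; Ia = 1100/189 in ≈ 5.820 in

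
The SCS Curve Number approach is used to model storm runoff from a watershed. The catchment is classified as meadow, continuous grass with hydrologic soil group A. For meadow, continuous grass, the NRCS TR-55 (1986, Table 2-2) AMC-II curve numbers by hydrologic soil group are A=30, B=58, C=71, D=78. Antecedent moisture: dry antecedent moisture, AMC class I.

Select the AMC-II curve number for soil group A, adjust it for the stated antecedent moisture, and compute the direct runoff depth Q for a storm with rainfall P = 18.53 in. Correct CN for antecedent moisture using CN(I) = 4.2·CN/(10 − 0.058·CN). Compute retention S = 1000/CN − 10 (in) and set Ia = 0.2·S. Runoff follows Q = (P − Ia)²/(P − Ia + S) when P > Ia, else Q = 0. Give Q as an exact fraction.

NRCS table: meadow, continuous grass, soil group A → CN(II) = 30
CN(I) from CN(II)=30: (4.2·30)/(10 − 0.058·30) = 900/59 ≈ 15.254
Retention S: 1000/CN − 10 with CN=15.254 → S = 500/9 ≈ 55.556 in
Initial abstraction Ia = S/5 = (500/9)/5 = 100/9 ≈ 11.111 in
Since P=18.530 > Ia=11.111: effective rainfall P−Ia = 6677/900 in
Runoff Q = (P−Ia)²/(P−Ia+S) = (7.419)²/(7.419+55.556) = 44582329/51009300 ≈ 0.874 in

Q = 44582329/51009300 in ≈ 0.874 in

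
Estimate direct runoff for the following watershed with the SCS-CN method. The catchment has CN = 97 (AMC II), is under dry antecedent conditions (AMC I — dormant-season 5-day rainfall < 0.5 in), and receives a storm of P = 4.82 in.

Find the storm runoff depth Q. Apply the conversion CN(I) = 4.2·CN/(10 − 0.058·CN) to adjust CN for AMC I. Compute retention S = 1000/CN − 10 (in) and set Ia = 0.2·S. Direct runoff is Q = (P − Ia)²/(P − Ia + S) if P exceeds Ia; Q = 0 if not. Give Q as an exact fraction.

CN(I) from CN(II)=97: (4.2·97)/(10 − 0.058·97) = 67900/729 ≈ 93.141
Retention S: 1000/CN − 10 with CN=93.141 → S = 500/679 ≈ 0.736 in
Initial abstraction Ia = S/5 = (500/679)/5 = 100/679 ≈ 0.147 in
Since P=4.820 > Ia=0.147: effective rainfall P−Ia = 158639/33950 in
Q: (158639/33950)² ÷ (183639/33950) = 25166332321/6234544050 in (≈ 4.037 in)

Q = 25166332321/6234544050 in ≈ 4.037 in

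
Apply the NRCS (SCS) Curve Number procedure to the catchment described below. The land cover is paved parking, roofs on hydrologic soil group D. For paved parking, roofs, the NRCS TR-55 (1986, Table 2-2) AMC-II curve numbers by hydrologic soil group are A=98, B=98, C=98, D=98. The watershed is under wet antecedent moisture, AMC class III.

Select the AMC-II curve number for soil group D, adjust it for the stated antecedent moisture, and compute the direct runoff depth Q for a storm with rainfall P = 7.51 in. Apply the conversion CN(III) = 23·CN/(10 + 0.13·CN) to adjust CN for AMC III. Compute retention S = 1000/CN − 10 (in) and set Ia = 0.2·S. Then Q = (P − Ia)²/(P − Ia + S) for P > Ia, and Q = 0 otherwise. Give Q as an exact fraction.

Q = 712972518129/96288287900 in ≈ 7.405 in

NRCS table: paved parking, roofs, soil group D → CN(II) = 98
Adjust CN=98 to AMC III: 23·98/(10 + 0.13·98) → 2254 ÷ (1137/50) = 112700/1137 ≈ 99.120
Retention S: 1000/CN − 10 with CN=99.120 → S = 100/1127 ≈ 0.089 in
Ia = 0.2·(100/1127) = 20/1127 in ≈ 0.018 in
P − Ia = 7.510 − 0.018 = 844377/112700 ≈ 7.492 in (> 0, runoff occurs)
Q: (844377/112700)² ÷ (854377/112700) = 712972518129/96288287900 in (≈ 7.405 in)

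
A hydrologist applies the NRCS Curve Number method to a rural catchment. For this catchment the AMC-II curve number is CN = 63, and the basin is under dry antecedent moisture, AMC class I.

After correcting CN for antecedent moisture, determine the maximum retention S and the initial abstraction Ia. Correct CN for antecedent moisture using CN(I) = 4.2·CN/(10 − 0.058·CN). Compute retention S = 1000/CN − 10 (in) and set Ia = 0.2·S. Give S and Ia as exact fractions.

S = 18500/1323 in ≈ 13.983 in; Ia = 3700/1323 in ≈ 2.797 in

Dry (AMC I): CN(I) = 4.2·63/(10 − 0.058·63) = (1323/5)/(3173/500) = 132300/3173 ≈ 41.696
Retention S: 1000/CN − 10 with CN=41.696 → S = 18500/1323 ≈ 13.983 in
Initial abstraction Ia = S/5 = (18500/1323)/5 = 3700/1323 ≈ 2.797 in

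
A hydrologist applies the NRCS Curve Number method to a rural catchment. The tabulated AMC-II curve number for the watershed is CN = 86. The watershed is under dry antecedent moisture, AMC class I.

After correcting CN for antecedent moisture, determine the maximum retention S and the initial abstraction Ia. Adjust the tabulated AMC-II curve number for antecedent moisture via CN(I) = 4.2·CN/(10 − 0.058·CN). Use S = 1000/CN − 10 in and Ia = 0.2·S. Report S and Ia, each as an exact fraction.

S = 500/129 in ≈ 3.876 in; Ia = 100/129 in ≈ 0.775 in

CN(I) from CN(II)=86: (4.2·86)/(10 − 0.058·86) = 12900/179 ≈ 72.067
S = 1000/(12900/179) − 10 = 500/129 in ≈ 3.876 in
Ia = 0.2S: 0.2·3.876 = 0.775 in (exactly 100/129)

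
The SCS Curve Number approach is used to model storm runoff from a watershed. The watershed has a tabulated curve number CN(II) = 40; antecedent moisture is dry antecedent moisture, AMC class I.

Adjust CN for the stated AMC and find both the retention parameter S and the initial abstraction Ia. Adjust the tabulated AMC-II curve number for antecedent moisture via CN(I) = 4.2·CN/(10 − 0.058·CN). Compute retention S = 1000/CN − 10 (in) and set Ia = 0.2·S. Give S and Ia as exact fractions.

Dry (AMC I): CN(I) = 4.2·40/(10 − 0.058·40) = 168/(192/25) = 175/8 ≈ 21.875
Retention S: 1000/CN − 10 with CN=21.875 → S = 250/7 ≈ 35.714 in
Ia = 0.2·(250/7) = 50/7 in ≈ 7.143 in

S = 250/7 in ≈ 35.714 in; Ia = 50/7 in ≈ 7.143 in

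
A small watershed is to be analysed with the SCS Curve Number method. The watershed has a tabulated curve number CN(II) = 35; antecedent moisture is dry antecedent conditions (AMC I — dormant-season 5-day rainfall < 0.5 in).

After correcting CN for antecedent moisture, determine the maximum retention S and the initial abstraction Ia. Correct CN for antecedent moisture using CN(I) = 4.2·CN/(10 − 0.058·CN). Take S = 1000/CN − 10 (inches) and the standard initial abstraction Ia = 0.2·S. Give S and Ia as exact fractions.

Adjust CN=35 to AMC I: 4.2·35/(10 − 0.058·35) → 147 ÷ (797/100) = 14700/797 ≈ 18.444
Max retention: S = 1000/(14700/797) − 10 = 6500/147 in (≈ 44.218 in)
Ia = 0.2·(6500/147) = 1300/147 in ≈ 8.844 in

S = 6500/147 in ≈ 44.218 in; Ia = 1300/147 in ≈ 8.844 in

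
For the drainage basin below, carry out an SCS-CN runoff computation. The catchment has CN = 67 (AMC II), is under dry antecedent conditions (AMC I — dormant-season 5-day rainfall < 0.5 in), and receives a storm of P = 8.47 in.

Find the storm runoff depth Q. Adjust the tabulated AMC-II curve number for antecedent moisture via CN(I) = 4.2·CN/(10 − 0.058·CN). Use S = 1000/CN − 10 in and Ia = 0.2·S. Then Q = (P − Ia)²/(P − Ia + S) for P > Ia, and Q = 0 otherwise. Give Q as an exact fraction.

Q = 7500776459/3569699700 in ≈ 2.101 in

Adjust CN=67 to AMC I: 4.2·67/(10 − 0.058·67) → (1407/5) ÷ (3057/500) = 46900/1019 ≈ 46.026
Max retention: S = 1000/(46900/1019) − 10 = 5500/469 in (≈ 11.727 in)
Ia = 0.2S: 0.2·11.727 = 2.345 in (exactly 1100/469)
P − Ia = 8.470 − 2.345 = 287243/46900 ≈ 6.125 in (> 0, runoff occurs)
Q = (287243/46900)²/((287243/46900) + 5500/469) = (82508541049/2199610000)/(837243/46900) = 7500776459/3569699700 in ≈ 2.101 in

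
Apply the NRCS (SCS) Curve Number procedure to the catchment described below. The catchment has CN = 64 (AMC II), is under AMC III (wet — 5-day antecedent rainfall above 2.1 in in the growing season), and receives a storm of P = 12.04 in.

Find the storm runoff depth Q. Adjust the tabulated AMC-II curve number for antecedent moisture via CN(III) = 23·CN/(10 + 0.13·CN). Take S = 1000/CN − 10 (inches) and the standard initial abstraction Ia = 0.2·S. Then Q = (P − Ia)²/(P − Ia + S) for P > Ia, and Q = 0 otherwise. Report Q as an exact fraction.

Adjust CN=64 to AMC III: 23·64/(10 + 0.13·64) → 1472 ÷ (458/25) = 18400/229 ≈ 80.349
Max retention: S = 1000/(18400/229) − 10 = 225/92 in (≈ 2.446 in)
Ia = 0.2·(225/92) = 45/92 in ≈ 0.489 in
Since P=12.040 > Ia=0.489: effective rainfall P−Ia = 26567/2300 in
Q = (26567/2300)²/((26567/2300) + 225/92) = (705805489/5290000)/(8048/575) = 705805489/74041600 in ≈ 9.533 in

Q = 705805489/74041600 in ≈ 9.533 in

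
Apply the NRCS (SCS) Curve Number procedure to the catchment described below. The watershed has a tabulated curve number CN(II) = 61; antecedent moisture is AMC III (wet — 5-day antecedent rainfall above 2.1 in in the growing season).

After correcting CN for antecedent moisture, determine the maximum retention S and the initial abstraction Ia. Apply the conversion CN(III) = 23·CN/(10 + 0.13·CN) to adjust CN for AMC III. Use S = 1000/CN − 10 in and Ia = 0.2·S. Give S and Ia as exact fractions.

S = 3900/1403 in ≈ 2.780 in; Ia = 780/1403 in ≈ 0.556 in

Adjust CN=61 to AMC III: 23·61/(10 + 0.13·61) → 1403 ÷ (1793/100) = 140300/1793 ≈ 78.249
S = 1000/(140300/1793) − 10 = 3900/1403 in ≈ 2.780 in
Initial abstraction Ia = S/5 = (3900/1403)/5 = 780/1403 ≈ 0.556 in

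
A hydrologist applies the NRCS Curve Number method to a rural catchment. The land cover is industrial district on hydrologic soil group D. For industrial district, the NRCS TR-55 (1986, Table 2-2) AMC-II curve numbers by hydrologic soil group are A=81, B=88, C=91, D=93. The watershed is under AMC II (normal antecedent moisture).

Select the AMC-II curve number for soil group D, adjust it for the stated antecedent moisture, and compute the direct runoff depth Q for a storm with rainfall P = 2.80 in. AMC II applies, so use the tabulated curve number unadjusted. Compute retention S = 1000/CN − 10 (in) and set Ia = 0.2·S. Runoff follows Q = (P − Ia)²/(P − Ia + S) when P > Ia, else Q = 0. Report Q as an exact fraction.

NRCS table: industrial district, soil group D → CN(II) = 93
Average conditions: CN = 93 (no AMC adjustment).
Max retention: S = 1000/93 − 10 = 70/93 in (≈ 0.753 in)
Initial abstraction Ia = S/5 = (70/93)/5 = 14/93 ≈ 0.151 in
Excess rainfall: 2.800 − 0.151 = 2.649 in; P > Ia so Q > 0
Q = (1232/465)²/((1232/465) + 70/93) = (1517824/216225)/(1582/465) = 108416/52545 in ≈ 2.063 in

Q = 108416/52545 in ≈ 2.063 in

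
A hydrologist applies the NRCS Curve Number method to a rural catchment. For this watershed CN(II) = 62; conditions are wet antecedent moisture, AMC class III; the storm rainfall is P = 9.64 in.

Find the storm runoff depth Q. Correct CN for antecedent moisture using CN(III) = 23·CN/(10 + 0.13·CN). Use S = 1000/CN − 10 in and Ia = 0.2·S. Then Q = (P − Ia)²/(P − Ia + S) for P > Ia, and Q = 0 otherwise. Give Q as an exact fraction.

CN(III) from CN(II)=62: (23·62)/(10 + 0.13·62) = 71300/903 ≈ 78.959
Max retention: S = 1000/(71300/903) − 10 = 1900/713 in (≈ 2.665 in)
Ia = 0.2S: 0.2·2.665 = 0.533 in (exactly 380/713)
Excess rainfall: 9.640 − 0.533 = 9.107 in; P > Ia so Q > 0
Q: (162333/17825)² ÷ (209833/17825) = 26352002889/3740273225 in (≈ 7.045 in)

Q = 26352002889/3740273225 in ≈ 7.045 in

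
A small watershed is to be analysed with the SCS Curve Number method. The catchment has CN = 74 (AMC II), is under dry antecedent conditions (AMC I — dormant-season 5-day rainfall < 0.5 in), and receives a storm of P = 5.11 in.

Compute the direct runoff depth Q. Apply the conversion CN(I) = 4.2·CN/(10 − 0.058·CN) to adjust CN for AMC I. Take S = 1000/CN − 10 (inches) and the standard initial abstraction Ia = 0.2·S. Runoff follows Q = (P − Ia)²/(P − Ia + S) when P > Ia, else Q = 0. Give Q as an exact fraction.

Q = 71314100209/71254551900 in ≈ 1.001 in

Adjust CN=74 to AMC I: 4.2·74/(10 − 0.058·74) → (1554/5) ÷ (1427/250) = 77700/1427 ≈ 54.450
Max retention: S = 1000/(77700/1427) − 10 = 6500/777 in (≈ 8.366 in)
Ia = 0.2S: 0.2·8.366 = 1.673 in (exactly 1300/777)
P − Ia = 5.110 − 1.673 = 267047/77700 ≈ 3.437 in (> 0, runoff occurs)
Q: (267047/77700)² ÷ (917047/77700) = 71314100209/71254551900 in (≈ 1.001 in)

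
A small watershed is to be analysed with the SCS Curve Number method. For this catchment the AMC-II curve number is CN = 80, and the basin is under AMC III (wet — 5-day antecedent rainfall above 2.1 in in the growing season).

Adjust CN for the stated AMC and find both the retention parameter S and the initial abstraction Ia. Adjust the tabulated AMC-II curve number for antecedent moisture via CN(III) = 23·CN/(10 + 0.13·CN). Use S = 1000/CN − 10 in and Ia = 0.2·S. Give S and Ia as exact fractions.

CN(III) from CN(II)=80: (23·80)/(10 + 0.13·80) = 4600/51 ≈ 90.196
Retention S: 1000/CN − 10 with CN=90.196 → S = 25/23 ≈ 1.087 in
Ia = 0.2S: 0.2·1.087 = 0.217 in (exactly 5/23)

S = 25/23 in ≈ 1.087 in; Ia = 5/23 in ≈ 0.217 in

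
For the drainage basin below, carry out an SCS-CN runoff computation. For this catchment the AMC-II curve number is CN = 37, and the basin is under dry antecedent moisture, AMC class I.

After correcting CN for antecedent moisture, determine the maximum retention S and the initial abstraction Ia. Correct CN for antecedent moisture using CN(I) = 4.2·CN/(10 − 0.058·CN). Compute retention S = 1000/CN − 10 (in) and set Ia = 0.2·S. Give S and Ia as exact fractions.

CN(I) from CN(II)=37: (4.2·37)/(10 − 0.058·37) = 3700/187 ≈ 19.786
Retention S: 1000/CN − 10 with CN=19.786 → S = 1500/37 ≈ 40.541 in
Initial abstraction Ia = S/5 = (1500/37)/5 = 300/37 ≈ 8.108 in

S = 1500/37 in ≈ 40.541 in; Ia = 300/37 in ≈ 8.108 in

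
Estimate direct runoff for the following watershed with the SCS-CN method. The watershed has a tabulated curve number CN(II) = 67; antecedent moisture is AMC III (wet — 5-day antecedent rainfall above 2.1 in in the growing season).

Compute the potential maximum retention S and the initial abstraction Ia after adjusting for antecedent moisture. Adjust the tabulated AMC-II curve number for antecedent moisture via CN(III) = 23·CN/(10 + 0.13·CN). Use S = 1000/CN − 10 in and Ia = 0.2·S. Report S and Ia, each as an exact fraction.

Wet (AMC III): CN(III) = 23·67/(10 + 0.13·67) = 1541/(1871/100) = 154100/1871 ≈ 82.362
S = 1000/(154100/1871) − 10 = 3300/1541 in ≈ 2.141 in
Ia = 0.2·(3300/1541) = 660/1541 in ≈ 0.428 in

S = 3300/1541 in ≈ 2.141 in; Ia = 660/1541 in ≈ 0.428 in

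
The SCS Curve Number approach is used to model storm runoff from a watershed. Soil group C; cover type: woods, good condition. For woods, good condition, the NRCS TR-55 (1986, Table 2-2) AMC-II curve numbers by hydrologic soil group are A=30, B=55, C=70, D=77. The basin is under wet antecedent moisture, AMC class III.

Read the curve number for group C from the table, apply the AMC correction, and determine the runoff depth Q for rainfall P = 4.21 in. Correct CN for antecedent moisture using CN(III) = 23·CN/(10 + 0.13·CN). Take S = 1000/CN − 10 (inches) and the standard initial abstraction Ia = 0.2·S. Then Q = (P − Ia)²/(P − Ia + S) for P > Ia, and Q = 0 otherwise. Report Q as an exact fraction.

NRCS table: woods, good condition, soil group C → CN(II) = 70
CN(III) from CN(II)=70: (23·70)/(10 + 0.13·70) = 16100/191 ≈ 84.293
Retention S: 1000/CN − 10 with CN=84.293 → S = 300/161 ≈ 1.863 in
Ia = 0.2S: 0.2·1.863 = 0.373 in (exactly 60/161)
Excess rainfall: 4.210 − 0.373 = 3.837 in; P > Ia so Q > 0
Runoff Q = (P−Ia)²/(P−Ia+S) = (3.837)²/(3.837+1.863) = 3816891961/1477674100 ≈ 2.583 in

Q = 3816891961/1477674100 in ≈ 2.583 in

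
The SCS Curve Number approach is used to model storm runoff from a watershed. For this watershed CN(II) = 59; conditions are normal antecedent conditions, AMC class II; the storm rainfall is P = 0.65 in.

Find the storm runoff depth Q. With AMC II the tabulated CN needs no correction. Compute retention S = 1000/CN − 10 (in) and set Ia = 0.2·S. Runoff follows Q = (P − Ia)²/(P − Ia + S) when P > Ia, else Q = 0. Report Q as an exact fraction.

CN(II) = 59; AMC II needs no correction.
S = 1000/59 − 10 = 410/59 in ≈ 6.949 in
Ia = 0.2·(410/59) = 82/59 in ≈ 1.390 in
P = 0.650 ≤ Ia = 1.390 in: entire storm abstracted, Q = 0.

Q = 0 in ≈ 0.000 in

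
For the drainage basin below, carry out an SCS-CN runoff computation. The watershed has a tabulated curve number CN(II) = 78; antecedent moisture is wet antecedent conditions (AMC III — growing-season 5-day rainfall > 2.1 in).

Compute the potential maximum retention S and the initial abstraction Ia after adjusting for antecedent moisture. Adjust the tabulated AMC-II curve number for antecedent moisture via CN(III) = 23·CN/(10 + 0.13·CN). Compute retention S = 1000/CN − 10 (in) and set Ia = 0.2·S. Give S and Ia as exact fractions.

Wet (AMC III): CN(III) = 23·78/(10 + 0.13·78) = 1794/(1007/50) = 89700/1007 ≈ 89.076
Retention S: 1000/CN − 10 with CN=89.076 → S = 1100/897 ≈ 1.226 in
Ia = 0.2·(1100/897) = 220/897 in ≈ 0.245 in

S = 1100/897 in ≈ 1.226 in; Ia = 220/897 in ≈ 0.245 in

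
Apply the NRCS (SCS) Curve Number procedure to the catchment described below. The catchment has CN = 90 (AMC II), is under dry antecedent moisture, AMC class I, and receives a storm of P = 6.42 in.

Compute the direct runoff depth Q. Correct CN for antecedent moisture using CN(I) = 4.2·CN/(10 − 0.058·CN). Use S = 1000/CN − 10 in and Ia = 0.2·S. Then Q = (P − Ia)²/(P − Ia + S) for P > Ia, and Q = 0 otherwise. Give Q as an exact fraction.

CN(I) from CN(II)=90: (4.2·90)/(10 − 0.058·90) = 18900/239 ≈ 79.079
Max retention: S = 1000/(18900/239) − 10 = 500/189 in (≈ 2.646 in)
Ia = 0.2·(500/189) = 100/189 in ≈ 0.529 in
Excess rainfall: 6.420 − 0.529 = 5.891 in; P > Ia so Q > 0
Q: (55669/9450)² ÷ (80669/9450) = 3099037561/762322050 in (≈ 4.065 in)

Q = 3099037561/762322050 in ≈ 4.065 in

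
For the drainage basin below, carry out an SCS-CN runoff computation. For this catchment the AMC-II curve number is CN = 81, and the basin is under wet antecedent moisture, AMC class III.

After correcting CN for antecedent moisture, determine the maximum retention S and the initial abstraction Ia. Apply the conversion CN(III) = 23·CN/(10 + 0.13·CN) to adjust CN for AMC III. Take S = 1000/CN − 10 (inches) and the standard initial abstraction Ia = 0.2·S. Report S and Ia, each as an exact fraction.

S = 1900/1863 in ≈ 1.020 in; Ia = 380/1863 in ≈ 0.204 in

Wet (AMC III): CN(III) = 23·81/(10 + 0.13·81) = 1863/(2053/100) = 186300/2053 ≈ 90.745
S = 1000/(186300/2053) − 10 = 1900/1863 in ≈ 1.020 in
Ia = 0.2S: 0.2·1.020 = 0.204 in (exactly 380/1863)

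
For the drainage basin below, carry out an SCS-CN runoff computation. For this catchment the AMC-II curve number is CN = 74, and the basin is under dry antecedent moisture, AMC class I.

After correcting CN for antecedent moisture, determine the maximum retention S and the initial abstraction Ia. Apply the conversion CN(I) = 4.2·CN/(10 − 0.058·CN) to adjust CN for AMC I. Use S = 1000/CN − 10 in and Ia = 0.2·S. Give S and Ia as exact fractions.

CN(I) from CN(II)=74: (4.2·74)/(10 − 0.058·74) = 77700/1427 ≈ 54.450
Retention S: 1000/CN − 10 with CN=54.450 → S = 6500/777 ≈ 8.366 in
Initial abstraction Ia = S/5 = (6500/777)/5 = 1300/777 ≈ 1.673 in

S = 6500/777 in ≈ 8.366 in; Ia = 1300/777 in ≈ 1.673 in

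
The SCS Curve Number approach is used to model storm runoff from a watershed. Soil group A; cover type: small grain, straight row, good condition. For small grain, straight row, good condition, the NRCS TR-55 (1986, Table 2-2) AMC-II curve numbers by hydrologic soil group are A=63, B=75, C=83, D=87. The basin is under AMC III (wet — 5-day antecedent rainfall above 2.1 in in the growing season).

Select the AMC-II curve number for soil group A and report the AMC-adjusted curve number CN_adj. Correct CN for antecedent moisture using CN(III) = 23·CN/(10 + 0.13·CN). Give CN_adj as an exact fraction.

NRCS table: small grain, straight row, good condition, soil group A → CN(II) = 63
CN(III) from CN(II)=63: (23·63)/(10 + 0.13·63) = 144900/1819 ≈ 79.659

CN_adj = 144900/1819 ≈ 79.659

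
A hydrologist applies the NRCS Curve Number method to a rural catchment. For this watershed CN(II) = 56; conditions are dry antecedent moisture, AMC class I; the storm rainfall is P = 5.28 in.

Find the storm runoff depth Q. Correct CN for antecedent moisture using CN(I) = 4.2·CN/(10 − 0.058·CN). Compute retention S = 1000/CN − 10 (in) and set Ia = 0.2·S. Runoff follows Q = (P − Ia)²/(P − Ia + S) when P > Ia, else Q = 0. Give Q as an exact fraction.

CN(I) from CN(II)=56: (4.2·56)/(10 − 0.058·56) = 7350/211 ≈ 34.834
S = 1000/(7350/211) − 10 = 2750/147 in ≈ 18.707 in
Ia = 0.2S: 0.2·18.707 = 3.741 in (exactly 550/147)
P − Ia = 5.280 − 3.741 = 5654/3675 ≈ 1.539 in (> 0, runoff occurs)
Runoff Q = (P−Ia)²/(P−Ia+S) = (1.539)²/(1.539+18.707) = 726539/6214425 ≈ 0.117 in

Q = 726539/6214425 in ≈ 0.117 in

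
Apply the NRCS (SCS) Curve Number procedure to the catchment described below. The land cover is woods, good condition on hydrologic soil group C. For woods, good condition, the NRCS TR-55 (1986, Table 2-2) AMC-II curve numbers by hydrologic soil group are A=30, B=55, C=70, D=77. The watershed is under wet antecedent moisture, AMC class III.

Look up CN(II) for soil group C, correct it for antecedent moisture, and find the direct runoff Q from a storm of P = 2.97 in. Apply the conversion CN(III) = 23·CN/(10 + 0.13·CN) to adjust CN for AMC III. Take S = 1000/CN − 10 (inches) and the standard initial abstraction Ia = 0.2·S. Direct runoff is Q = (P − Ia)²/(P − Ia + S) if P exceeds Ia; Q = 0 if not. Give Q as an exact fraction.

Q = 582887163/385417900 in ≈ 1.512 in

NRCS table: woods, good condition, soil group C → CN(II) = 70
CN(III) from CN(II)=70: (23·70)/(10 + 0.13·70) = 16100/191 ≈ 84.293
S = 1000/(16100/191) − 10 = 300/161 in ≈ 1.863 in
Ia = 0.2·(300/161) = 60/161 in ≈ 0.373 in
P − Ia = 2.970 − 0.373 = 41817/16100 ≈ 2.597 in (> 0, runoff occurs)
Q: (41817/16100)² ÷ (71817/16100) = 582887163/385417900 in (≈ 1.512 in)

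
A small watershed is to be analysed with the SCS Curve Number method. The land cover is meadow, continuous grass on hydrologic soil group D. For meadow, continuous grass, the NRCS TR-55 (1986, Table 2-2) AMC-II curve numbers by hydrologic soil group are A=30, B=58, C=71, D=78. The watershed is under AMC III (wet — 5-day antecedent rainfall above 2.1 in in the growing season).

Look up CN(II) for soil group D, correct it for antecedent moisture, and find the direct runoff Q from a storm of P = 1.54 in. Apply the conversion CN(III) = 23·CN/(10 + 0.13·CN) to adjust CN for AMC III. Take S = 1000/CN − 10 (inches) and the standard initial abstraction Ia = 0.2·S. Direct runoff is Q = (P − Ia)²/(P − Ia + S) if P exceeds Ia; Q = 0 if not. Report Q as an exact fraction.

Q = 306546251/461013150 in ≈ 0.665 in

NRCS table: meadow, continuous grass, soil group D → CN(II) = 78
CN(III) from CN(II)=78: (23·78)/(10 + 0.13·78) = 89700/1007 ≈ 89.076
Max retention: S = 1000/(89700/1007) − 10 = 1100/897 in (≈ 1.226 in)
Ia = 0.2·(1100/897) = 220/897 in ≈ 0.245 in
P − Ia = 1.540 − 0.245 = 58069/44850 ≈ 1.295 in (> 0, runoff occurs)
Q = (58069/44850)²/((58069/44850) + 1100/897) = (3372008761/2011522500)/(113069/44850) = 306546251/461013150 in ≈ 0.665 in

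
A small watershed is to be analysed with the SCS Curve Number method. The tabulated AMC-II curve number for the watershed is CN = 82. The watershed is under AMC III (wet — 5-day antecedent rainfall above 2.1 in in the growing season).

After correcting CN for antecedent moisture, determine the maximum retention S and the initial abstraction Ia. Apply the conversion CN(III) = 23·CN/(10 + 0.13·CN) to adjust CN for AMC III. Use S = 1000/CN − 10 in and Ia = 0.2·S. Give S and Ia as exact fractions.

S = 900/943 in ≈ 0.954 in; Ia = 180/943 in ≈ 0.191 in

CN(III) from CN(II)=82: (23·82)/(10 + 0.13·82) = 94300/1033 ≈ 91.288
Retention S: 1000/CN − 10 with CN=91.288 → S = 900/943 ≈ 0.954 in
Ia = 0.2S: 0.2·0.954 = 0.191 in (exactly 180/943)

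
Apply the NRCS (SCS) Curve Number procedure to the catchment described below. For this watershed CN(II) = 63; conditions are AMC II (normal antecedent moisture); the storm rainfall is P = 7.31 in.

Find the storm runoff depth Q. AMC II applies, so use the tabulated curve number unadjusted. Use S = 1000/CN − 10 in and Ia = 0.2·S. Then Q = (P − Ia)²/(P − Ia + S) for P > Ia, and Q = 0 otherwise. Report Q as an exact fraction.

AMC II — tabulated CN = 63 applies directly.
Max retention: S = 1000/63 − 10 = 370/63 in (≈ 5.873 in)
Ia = 0.2S: 0.2·5.873 = 1.175 in (exactly 74/63)
Excess rainfall: 7.310 − 1.175 = 6.135 in; P > Ia so Q > 0
Q: (38653/6300)² ÷ (75653/6300) = 1494054409/476613900 in (≈ 3.135 in)

Q = 1494054409/476613900 in ≈ 3.135 in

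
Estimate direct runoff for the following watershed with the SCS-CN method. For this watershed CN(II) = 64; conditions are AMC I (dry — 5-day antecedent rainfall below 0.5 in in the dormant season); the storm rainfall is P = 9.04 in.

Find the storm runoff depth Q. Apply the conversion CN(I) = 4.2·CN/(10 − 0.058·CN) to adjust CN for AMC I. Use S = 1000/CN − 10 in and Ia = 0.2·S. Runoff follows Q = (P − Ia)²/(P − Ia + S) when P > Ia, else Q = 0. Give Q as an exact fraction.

Dry (AMC I): CN(I) = 4.2·64/(10 − 0.058·64) = (1344/5)/(786/125) = 5600/131 ≈ 42.748
Max retention: S = 1000/(5600/131) − 10 = 375/28 in (≈ 13.393 in)
Ia = 0.2·(375/28) = 75/28 in ≈ 2.679 in
Excess rainfall: 9.040 − 2.679 = 6.361 in; P > Ia so Q > 0
Runoff Q = (P−Ia)²/(P−Ia+S) = (6.361)²/(6.361+13.393) = 19829209/9679600 ≈ 2.049 in

Q = 19829209/9679600 in ≈ 2.049 in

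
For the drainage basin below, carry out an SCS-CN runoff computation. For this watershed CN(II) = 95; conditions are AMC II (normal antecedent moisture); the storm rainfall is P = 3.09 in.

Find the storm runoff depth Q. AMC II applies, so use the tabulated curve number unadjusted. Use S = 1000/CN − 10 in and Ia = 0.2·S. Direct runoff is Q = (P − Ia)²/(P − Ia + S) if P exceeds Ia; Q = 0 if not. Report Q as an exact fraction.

Average conditions: CN = 95 (no AMC adjustment).
Max retention: S = 1000/95 − 10 = 10/19 in (≈ 0.526 in)
Ia = 0.2·(10/19) = 2/19 in ≈ 0.105 in
Since P=3.090 > Ia=0.105: effective rainfall P−Ia = 5671/1900 in
Q = (5671/1900)²/((5671/1900) + 10/19) = (32160241/3610000)/(6671/1900) = 32160241/12674900 in ≈ 2.537 in

Q = 32160241/12674900 in ≈ 2.537 in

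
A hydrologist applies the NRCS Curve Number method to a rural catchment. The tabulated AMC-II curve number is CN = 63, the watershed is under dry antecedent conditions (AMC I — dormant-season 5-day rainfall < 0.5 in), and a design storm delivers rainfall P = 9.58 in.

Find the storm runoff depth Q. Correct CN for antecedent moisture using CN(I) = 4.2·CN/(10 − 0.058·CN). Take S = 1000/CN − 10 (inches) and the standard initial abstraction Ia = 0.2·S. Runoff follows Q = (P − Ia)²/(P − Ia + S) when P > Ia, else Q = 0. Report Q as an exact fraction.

Q = 201346946089/90871379550 in ≈ 2.216 in

Adjust CN=63 to AMC I: 4.2·63/(10 − 0.058·63) → (1323/5) ÷ (3173/500) = 132300/3173 ≈ 41.696
Max retention: S = 1000/(132300/3173) − 10 = 18500/1323 in (≈ 13.983 in)
Ia = 0.2·(18500/1323) = 3700/1323 in ≈ 2.797 in
Excess rainfall: 9.580 − 2.797 = 6.783 in; P > Ia so Q > 0
Q: (448717/66150)² ÷ (1373717/66150) = 201346946089/90871379550 in (≈ 2.216 in)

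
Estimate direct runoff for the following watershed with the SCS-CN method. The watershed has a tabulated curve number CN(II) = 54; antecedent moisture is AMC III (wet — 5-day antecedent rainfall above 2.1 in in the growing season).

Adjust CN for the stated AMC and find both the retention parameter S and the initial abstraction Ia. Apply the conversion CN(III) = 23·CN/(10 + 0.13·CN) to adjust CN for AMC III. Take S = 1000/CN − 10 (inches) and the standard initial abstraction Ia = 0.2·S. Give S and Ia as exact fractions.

S = 100/27 in ≈ 3.704 in; Ia = 20/27 in ≈ 0.741 in

Adjust CN=54 to AMC III: 23·54/(10 + 0.13·54) → 1242 ÷ (851/50) = 2700/37 ≈ 72.973
S = 1000/(2700/37) − 10 = 100/27 in ≈ 3.704 in
Ia = 0.2S: 0.2·3.704 = 0.741 in (exactly 20/27)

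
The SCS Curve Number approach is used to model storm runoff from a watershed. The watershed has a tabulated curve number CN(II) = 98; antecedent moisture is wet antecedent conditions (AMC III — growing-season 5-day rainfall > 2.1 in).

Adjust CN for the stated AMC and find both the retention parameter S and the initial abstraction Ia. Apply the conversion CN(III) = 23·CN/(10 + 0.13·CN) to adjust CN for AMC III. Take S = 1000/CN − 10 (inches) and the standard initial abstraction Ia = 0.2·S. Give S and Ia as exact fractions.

CN(III) from CN(II)=98: (23·98)/(10 + 0.13·98) = 112700/1137 ≈ 99.120
S = 1000/(112700/1137) − 10 = 100/1127 in ≈ 0.089 in
Ia = 0.2S: 0.2·0.089 = 0.018 in (exactly 20/1127)

S = 100/1127 in ≈ 0.089 in; Ia = 20/1127 in ≈ 0.018 in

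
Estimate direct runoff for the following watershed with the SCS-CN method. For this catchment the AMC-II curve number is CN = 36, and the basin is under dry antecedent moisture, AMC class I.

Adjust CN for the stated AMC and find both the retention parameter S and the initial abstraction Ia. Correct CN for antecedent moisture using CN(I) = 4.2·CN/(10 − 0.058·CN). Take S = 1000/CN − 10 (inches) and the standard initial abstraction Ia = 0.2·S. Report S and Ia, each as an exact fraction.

Dry (AMC I): CN(I) = 4.2·36/(10 − 0.058·36) = (756/5)/(989/125) = 18900/989 ≈ 19.110
Retention S: 1000/CN − 10 with CN=19.110 → S = 8000/189 ≈ 42.328 in
Ia = 0.2S: 0.2·42.328 = 8.466 in (exactly 1600/189)

S = 8000/189 in ≈ 42.328 in; Ia = 1600/189 in ≈ 8.466 in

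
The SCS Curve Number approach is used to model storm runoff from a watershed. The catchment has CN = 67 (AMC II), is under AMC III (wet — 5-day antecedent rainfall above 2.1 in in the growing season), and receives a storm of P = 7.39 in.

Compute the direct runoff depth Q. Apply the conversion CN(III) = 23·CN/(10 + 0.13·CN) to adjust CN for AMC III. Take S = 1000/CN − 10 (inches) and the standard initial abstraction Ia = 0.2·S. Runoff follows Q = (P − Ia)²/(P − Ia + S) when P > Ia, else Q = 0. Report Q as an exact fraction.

Q = 1150897694401/216171325900 in ≈ 5.324 in

Adjust CN=67 to AMC III: 23·67/(10 + 0.13·67) → 1541 ÷ (1871/100) = 154100/1871 ≈ 82.362
Retention S: 1000/CN − 10 with CN=82.362 → S = 3300/1541 ≈ 2.141 in
Initial abstraction Ia = S/5 = (3300/1541)/5 = 660/1541 ≈ 0.428 in
P − Ia = 7.390 − 0.428 = 1072799/154100 ≈ 6.962 in (> 0, runoff occurs)
Q: (1072799/154100)² ÷ (1402799/154100) = 1150897694401/216171325900 in (≈ 5.324 in)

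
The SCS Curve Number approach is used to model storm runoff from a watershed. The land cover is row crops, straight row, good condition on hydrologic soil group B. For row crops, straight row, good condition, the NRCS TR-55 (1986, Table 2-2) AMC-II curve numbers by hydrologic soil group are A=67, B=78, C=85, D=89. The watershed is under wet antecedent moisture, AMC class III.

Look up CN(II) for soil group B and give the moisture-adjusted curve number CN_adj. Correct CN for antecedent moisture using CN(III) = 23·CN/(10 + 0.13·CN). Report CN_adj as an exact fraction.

CN_adj = 89700/1007 ≈ 89.076

NRCS table: row crops, straight row, good condition, soil group B → CN(II) = 78
Adjust CN=78 to AMC III: 23·78/(10 + 0.13·78) → 1794 ÷ (1007/50) = 89700/1007 ≈ 89.076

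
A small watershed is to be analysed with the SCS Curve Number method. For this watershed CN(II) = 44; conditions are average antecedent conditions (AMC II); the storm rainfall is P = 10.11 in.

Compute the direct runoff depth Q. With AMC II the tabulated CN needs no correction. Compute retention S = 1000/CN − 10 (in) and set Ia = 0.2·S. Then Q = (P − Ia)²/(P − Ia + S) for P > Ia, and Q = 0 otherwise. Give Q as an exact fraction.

CN(II) = 44; AMC II needs no correction.
Retention S: 1000/CN − 10 with CN=44.000 → S = 140/11 ≈ 12.727 in
Initial abstraction Ia = S/5 = (140/11)/5 = 28/11 ≈ 2.545 in
Excess rainfall: 10.110 − 2.545 = 7.565 in; P > Ia so Q > 0
Runoff Q = (P−Ia)²/(P−Ia+S) = (7.565)²/(7.565+12.727) = 69239041/24553100 ≈ 2.820 in

Q = 69239041/24553100 in ≈ 2.820 in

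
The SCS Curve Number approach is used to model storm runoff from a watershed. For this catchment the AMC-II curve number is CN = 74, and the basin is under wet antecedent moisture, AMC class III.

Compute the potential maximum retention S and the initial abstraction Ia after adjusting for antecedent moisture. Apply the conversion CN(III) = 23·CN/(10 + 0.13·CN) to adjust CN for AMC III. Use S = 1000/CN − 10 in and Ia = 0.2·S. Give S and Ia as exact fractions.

Adjust CN=74 to AMC III: 23·74/(10 + 0.13·74) → 1702 ÷ (981/50) = 85100/981 ≈ 86.748
Max retention: S = 1000/(85100/981) − 10 = 1300/851 in (≈ 1.528 in)
Ia = 0.2·(1300/851) = 260/851 in ≈ 0.306 in

S = 1300/851 in ≈ 1.528 in; Ia = 260/851 in ≈ 0.306 in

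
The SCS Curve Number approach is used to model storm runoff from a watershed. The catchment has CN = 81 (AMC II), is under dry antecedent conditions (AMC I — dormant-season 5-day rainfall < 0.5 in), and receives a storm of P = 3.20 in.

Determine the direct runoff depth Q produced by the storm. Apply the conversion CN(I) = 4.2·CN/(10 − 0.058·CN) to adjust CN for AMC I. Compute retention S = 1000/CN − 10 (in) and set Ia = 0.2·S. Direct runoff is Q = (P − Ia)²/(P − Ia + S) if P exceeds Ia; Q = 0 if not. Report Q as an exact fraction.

Q = 19616041/34666380 in ≈ 0.566 in

CN(I) from CN(II)=81: (4.2·81)/(10 − 0.058·81) = 170100/2651 ≈ 64.164
Max retention: S = 1000/(170100/2651) − 10 = 9500/1701 in (≈ 5.585 in)
Ia = 0.2S: 0.2·5.585 = 1.117 in (exactly 1900/1701)
Since P=3.200 > Ia=1.117: effective rainfall P−Ia = 17716/8505 in
Runoff Q = (P−Ia)²/(P−Ia+S) = (2.083)²/(2.083+5.585) = 19616041/34666380 ≈ 0.566 in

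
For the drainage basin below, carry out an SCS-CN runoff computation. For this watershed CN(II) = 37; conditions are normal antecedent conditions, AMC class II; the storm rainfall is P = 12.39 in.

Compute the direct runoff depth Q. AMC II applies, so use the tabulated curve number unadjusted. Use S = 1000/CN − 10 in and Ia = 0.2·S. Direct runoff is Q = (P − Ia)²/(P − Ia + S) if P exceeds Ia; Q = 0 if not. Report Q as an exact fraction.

CN(II) = 37; AMC II needs no correction.
Retention S: 1000/CN − 10 with CN=37.000 → S = 630/37 ≈ 17.027 in
Ia = 0.2S: 0.2·17.027 = 3.405 in (exactly 126/37)
Since P=12.390 > Ia=3.405: effective rainfall P−Ia = 33243/3700 in
Q = (33243/3700)²/((33243/3700) + 630/37) = (1105097049/13690000)/(96243/3700) = 52623669/16957100 in ≈ 3.103 in

Q = 52623669/16957100 in ≈ 3.103 in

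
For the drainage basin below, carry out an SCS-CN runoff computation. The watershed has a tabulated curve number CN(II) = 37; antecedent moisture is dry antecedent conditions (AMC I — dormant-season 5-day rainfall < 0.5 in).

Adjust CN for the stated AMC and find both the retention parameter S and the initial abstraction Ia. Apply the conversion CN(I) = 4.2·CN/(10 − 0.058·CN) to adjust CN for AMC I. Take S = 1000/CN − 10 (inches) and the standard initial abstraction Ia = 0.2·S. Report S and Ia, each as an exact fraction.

S = 1500/37 in ≈ 40.541 in; Ia = 300/37 in ≈ 8.108 in

CN(I) from CN(II)=37: (4.2·37)/(10 − 0.058·37) = 3700/187 ≈ 19.786
Max retention: S = 1000/(3700/187) − 10 = 1500/37 in (≈ 40.541 in)
Ia = 0.2S: 0.2·40.541 = 8.108 in (exactly 300/37)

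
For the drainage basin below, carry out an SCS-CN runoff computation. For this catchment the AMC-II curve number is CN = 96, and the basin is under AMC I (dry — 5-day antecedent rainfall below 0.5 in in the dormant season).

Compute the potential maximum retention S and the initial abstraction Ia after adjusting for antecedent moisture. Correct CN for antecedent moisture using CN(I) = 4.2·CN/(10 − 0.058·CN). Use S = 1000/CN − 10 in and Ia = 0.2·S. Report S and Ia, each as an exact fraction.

Adjust CN=96 to AMC I: 4.2·96/(10 − 0.058·96) → (2016/5) ÷ (554/125) = 25200/277 ≈ 90.975
S = 1000/(25200/277) − 10 = 125/126 in ≈ 0.992 in
Initial abstraction Ia = S/5 = (125/126)/5 = 25/126 ≈ 0.198 in

S = 125/126 in ≈ 0.992 in; Ia = 25/126 in ≈ 0.198 in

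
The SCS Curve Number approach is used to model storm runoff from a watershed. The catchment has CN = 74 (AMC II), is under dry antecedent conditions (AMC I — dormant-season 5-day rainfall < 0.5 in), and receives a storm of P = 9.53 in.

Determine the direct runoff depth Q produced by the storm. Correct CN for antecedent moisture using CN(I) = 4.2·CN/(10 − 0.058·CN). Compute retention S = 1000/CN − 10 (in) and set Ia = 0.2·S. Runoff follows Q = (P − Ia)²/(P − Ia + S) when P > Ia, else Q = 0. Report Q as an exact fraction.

Q = 372687051361/97939373700 in ≈ 3.805 in

CN(I) from CN(II)=74: (4.2·74)/(10 − 0.058·74) = 77700/1427 ≈ 54.450
Retention S: 1000/CN − 10 with CN=54.450 → S = 6500/777 ≈ 8.366 in
Ia = 0.2·(6500/777) = 1300/777 in ≈ 1.673 in
P − Ia = 9.530 − 1.673 = 610481/77700 ≈ 7.857 in (> 0, runoff occurs)
Q = (610481/77700)²/((610481/77700) + 6500/777) = (372687051361/6037290000)/(1260481/77700) = 372687051361/97939373700 in ≈ 3.805 in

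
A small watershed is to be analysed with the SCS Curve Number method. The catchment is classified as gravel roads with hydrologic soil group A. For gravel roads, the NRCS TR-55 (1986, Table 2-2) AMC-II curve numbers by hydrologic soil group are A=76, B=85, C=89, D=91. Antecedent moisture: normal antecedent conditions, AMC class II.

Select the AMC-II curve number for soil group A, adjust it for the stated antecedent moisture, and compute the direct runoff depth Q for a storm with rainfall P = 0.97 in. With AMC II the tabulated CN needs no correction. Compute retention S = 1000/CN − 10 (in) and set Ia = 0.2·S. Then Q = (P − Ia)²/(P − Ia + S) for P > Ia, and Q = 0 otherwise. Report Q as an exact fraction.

NRCS table: gravel roads, soil group A → CN(II) = 76
CN(II) = 76; AMC II needs no correction.
Retention S: 1000/CN − 10 with CN=76.000 → S = 60/19 ≈ 3.158 in
Ia = 0.2·(60/19) = 12/19 in ≈ 0.632 in
P − Ia = 0.970 − 0.632 = 643/1900 ≈ 0.338 in (> 0, runoff occurs)
Q: (643/1900)² ÷ (6643/1900) = 413449/12621700 in (≈ 0.033 in)

Q = 413449/12621700 in ≈ 0.033 in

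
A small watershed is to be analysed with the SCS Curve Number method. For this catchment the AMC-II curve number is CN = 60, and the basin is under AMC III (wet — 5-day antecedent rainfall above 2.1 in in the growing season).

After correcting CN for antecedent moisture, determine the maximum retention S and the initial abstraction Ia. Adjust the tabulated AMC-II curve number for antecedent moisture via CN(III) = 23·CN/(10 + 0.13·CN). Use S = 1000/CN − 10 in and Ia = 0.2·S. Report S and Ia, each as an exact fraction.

Adjust CN=60 to AMC III: 23·60/(10 + 0.13·60) → 1380 ÷ (89/5) = 6900/89 ≈ 77.528
Max retention: S = 1000/(6900/89) − 10 = 200/69 in (≈ 2.899 in)
Initial abstraction Ia = S/5 = (200/69)/5 = 40/69 ≈ 0.580 in

S = 200/69 in ≈ 2.899 in; Ia = 40/69 in ≈ 0.580 in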